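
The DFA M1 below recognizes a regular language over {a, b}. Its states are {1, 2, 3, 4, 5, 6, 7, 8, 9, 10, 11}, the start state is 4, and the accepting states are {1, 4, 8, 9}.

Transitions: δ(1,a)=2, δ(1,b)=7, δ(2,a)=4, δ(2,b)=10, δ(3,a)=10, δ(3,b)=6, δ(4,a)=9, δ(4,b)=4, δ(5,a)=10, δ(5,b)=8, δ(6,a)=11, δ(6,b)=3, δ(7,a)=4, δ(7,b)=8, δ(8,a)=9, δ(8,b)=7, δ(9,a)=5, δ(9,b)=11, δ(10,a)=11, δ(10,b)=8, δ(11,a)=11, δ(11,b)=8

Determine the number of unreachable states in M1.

No path from 4 leads to 1, 2, 3, 6; the other 7 states are all reachable.

4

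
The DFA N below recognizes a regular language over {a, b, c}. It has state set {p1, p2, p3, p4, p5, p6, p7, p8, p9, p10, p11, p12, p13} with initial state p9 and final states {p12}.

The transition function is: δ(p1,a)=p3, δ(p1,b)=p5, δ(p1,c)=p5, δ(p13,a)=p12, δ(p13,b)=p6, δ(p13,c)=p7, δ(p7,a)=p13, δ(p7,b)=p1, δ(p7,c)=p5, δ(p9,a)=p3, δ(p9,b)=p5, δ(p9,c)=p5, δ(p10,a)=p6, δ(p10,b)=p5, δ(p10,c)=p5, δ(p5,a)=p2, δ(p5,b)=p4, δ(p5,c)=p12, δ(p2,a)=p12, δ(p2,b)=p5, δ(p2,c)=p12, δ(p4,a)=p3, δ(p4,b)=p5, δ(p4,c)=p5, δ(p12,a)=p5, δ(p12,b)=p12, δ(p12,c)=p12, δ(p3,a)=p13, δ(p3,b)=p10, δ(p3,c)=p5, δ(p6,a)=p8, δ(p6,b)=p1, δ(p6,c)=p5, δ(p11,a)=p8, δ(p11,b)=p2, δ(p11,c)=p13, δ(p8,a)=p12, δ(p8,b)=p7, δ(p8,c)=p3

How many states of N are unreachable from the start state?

1

BFS from p9 reaches {p1, p2, p3, p4, p5, p6, p7, p8, p9, p10, p12, p13}; the 1 state(s) p11 are never visited.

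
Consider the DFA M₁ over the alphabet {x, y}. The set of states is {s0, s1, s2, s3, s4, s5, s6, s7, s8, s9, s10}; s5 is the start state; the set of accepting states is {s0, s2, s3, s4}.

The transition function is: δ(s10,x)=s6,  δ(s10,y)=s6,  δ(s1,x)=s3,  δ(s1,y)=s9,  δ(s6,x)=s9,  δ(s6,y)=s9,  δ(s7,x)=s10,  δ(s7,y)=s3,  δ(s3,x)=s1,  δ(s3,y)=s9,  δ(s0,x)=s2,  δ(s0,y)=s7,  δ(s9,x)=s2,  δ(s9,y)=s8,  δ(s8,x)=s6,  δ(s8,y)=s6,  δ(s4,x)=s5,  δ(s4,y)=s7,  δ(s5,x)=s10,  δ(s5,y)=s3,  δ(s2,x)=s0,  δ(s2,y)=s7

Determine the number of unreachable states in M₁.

Starting at s5 and following transitions, the reachable set is {s0, s1, s2, s3, s5, s6, s7, s8, s9, s10}. That leaves s4 unreachable — 1 in total.

1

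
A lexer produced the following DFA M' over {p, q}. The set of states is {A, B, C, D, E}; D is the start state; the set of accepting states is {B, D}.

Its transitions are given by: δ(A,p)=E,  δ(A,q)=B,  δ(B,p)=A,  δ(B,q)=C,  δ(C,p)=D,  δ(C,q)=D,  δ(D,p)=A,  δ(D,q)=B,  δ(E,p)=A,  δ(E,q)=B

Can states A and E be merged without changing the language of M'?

Yes

All states are reachable from the start state.
Start with accepting vs non-accepting: {B,D} | {A,C,E}.
Split {B,D} by δ(·,q) → {B} and {D}.
Split {A,C,E} by δ(·,p) → {A,E} and {C}.
The partition is now stable with 4 blocks: {B} | {A,E} | {D} | {C}.
A and E lie in the same block of the stable partition, so they are equivalent — no string distinguishes them.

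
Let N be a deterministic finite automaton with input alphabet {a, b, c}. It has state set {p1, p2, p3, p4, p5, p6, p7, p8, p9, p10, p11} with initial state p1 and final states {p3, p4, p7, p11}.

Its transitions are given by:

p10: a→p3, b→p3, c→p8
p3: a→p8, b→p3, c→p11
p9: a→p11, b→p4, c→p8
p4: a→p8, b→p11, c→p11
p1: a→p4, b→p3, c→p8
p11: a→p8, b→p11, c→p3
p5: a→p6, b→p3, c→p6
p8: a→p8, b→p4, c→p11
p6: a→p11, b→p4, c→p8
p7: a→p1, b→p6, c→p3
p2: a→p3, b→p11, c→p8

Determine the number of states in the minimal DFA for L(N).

3

First remove the unreachable states {p2,p5,p6,p7,p9,p10}; 5 states remain.
Initial partition by acceptance: {p3,p4,p11} | {p1,p8}.
Split {p1,p8} by δ(·,a) → {p1} and {p8}.
No further refinement is possible. Final partition (3 blocks): {p3,p4,p11} | {p1} | {p8}.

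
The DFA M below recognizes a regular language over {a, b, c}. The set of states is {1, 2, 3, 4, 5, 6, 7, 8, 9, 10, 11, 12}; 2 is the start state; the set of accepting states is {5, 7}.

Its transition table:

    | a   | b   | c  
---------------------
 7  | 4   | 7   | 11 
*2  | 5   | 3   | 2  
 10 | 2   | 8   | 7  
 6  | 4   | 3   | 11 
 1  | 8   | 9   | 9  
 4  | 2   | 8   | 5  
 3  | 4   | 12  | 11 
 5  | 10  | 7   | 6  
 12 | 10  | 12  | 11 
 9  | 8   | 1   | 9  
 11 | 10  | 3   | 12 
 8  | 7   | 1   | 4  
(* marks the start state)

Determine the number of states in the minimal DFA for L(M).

Initial partition by acceptance: {5,7} | {1,2,3,4,6,8,9,10,11,12}.
Split {1,2,3,4,6,8,9,10,11,12} by δ(·,a) → {1,3,4,6,9,10,11,12} and {2,8}.
On input a, block {1,3,4,6,9,10,11,12} splits into {1,4,9,10} and {3,6,11,12}.
Refine {1,4,9,10} on symbol b: members go to different blocks, giving {1,9} and {4,10}.
On input b, block {2,8} splits into {2} and {8}.
No further refinement is possible. Final partition (6 blocks): {5,7} | {1,9} | {2} | {3,6,11,12} | {4,10} | {8}.

6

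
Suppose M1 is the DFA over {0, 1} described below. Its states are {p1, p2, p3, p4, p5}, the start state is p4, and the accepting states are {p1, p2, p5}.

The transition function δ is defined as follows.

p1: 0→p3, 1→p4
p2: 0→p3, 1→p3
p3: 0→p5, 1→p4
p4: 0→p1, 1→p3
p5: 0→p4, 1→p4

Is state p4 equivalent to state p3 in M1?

Yes

First remove the unreachable states {p2}; 4 states remain.
Initial partition by acceptance: {p1,p5} | {p3,p4}.
Stable partition: {p1,p5} | {p3,p4} — 2 equivalence classes.
p4 and p3 lie in the same block of the stable partition, so they are equivalent — no string distinguishes them.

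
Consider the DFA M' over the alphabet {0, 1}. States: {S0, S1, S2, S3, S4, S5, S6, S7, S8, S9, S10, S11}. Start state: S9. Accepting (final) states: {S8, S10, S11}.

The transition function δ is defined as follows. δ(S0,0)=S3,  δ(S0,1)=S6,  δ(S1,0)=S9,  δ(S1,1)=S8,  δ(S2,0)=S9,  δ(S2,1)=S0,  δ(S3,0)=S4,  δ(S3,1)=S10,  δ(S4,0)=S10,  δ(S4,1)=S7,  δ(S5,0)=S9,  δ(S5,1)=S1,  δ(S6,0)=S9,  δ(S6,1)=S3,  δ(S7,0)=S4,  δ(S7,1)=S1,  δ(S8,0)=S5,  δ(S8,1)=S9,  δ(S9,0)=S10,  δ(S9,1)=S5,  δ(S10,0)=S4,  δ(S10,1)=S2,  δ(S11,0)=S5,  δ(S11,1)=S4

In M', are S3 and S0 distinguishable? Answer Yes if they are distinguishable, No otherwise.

Yes

States {S11} cannot be reached from the start state, so discard them.
Initial partition by acceptance: {S8,S10} | {S0,S1,S2,S3,S4,S5,S6,S7,S9}.
Split {S0,S1,S2,S3,S4,S5,S6,S7,S9} by δ(·,0) → {S0,S1,S2,S3,S5,S6,S7} and {S4,S9}.
Split {S8,S10} by δ(·,0) → {S8} and {S10}.
On input 0, block {S0,S1,S2,S3,S5,S6,S7} splits into {S1,S2,S3,S5,S6,S7} and {S0}.
Split {S1,S2,S3,S5,S6,S7} by δ(·,1) → {S5,S6,S7} and {S1} and {S2} and {S3}.
On input 1, block {S5,S6,S7} splits into {S5,S7} and {S6}.
Stable partition: {S8} | {S5,S7} | {S4,S9} | {S10} | {S0} | {S1} | {S2} | {S3} | {S6} — 9 equivalence classes.
S3 and S0 end up in different blocks, so they are distinguishable. For instance, the string '1' is accepted from only S3.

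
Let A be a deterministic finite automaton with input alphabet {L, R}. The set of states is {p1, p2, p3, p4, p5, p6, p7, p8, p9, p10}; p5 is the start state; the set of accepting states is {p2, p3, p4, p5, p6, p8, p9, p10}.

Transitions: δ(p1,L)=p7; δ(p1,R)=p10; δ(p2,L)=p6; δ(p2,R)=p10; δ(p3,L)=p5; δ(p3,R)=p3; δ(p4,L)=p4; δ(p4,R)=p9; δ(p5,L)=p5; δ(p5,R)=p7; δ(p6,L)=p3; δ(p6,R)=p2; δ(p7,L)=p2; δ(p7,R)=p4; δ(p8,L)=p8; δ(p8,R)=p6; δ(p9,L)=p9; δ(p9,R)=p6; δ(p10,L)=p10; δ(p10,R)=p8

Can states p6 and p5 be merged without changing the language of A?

No

Reachable states from the start: {p2,p3,p4,p5,p6,p7,p8,p9,p10}. Unreachable: {p1} — drop them.
Initial partition by acceptance: {p2,p3,p4,p5,p6,p8,p9,p10} | {p7}.
On input R, block {p2,p3,p4,p5,p6,p8,p9,p10} splits into {p2,p3,p4,p6,p8,p9,p10} and {p5}.
Refine {p2,p3,p4,p6,p8,p9,p10} on symbol L: members go to different blocks, giving {p2,p4,p6,p8,p9,p10} and {p3}.
Refine {p2,p4,p6,p8,p9,p10} on symbol L: members go to different blocks, giving {p2,p4,p8,p9,p10} and {p6}.
Refine {p2,p4,p8,p9,p10} on symbol L: members go to different blocks, giving {p4,p8,p9,p10} and {p2}.
Split {p4,p8,p9,p10} by δ(·,R) → {p4,p10} and {p8,p9}.
Stable partition: {p4,p10} | {p7} | {p5} | {p3} | {p6} | {p2} | {p8,p9} — 7 equivalence classes.
p6 and p5 end up in different blocks, so they are distinguishable. For instance, the string 'R' is accepted from only p6.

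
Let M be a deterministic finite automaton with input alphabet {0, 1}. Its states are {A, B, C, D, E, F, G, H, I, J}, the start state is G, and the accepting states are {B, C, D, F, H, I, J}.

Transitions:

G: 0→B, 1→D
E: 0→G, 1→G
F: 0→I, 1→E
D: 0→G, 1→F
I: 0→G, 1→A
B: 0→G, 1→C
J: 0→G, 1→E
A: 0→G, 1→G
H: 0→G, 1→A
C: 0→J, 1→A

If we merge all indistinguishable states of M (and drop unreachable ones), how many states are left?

5

First remove the unreachable states {H}; 9 states remain.
Start with accepting vs non-accepting: {B,C,D,F,I,J} | {A,E,G}.
Refine {B,C,D,F,I,J} on symbol 0: members go to different blocks, giving {B,D,I,J} and {C,F}.
Refine {B,D,I,J} on symbol 1: members go to different blocks, giving {B,D} and {I,J}.
On input 0, block {A,E,G} splits into {A,E} and {G}.
No further refinement is possible. Final partition (5 blocks): {B,D} | {A,E} | {C,F} | {I,J} | {G}.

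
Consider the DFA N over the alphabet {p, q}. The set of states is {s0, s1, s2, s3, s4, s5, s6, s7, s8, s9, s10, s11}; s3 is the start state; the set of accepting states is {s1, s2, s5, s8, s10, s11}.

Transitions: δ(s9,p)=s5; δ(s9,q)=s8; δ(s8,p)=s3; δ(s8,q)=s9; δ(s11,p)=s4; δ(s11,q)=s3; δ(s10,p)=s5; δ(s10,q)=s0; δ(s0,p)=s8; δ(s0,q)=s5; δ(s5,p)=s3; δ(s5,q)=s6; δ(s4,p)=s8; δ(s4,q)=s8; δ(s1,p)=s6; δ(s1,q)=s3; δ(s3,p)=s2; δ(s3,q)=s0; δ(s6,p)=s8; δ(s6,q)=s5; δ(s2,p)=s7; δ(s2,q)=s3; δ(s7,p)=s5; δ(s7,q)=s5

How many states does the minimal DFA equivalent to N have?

First remove the unreachable states {s1,s4,s10,s11}; 8 states remain.
Initial partition by acceptance: {s2,s5,s8} | {s0,s3,s6,s7,s9}.
On input q, block {s0,s3,s6,s7,s9} splits into {s0,s6,s7,s9} and {s3}.
Split {s2,s5,s8} by δ(·,p) → {s5,s8} and {s2}.
The partition is now stable with 4 blocks: {s5,s8} | {s0,s6,s7,s9} | {s3} | {s2}.

4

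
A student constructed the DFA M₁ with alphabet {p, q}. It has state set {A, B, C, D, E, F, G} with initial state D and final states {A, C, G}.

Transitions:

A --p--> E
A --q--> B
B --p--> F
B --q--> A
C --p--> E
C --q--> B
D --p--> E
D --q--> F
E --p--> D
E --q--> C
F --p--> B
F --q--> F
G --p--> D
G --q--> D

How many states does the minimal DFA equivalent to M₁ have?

Reachable states from the start: {A,B,C,D,E,F}. Unreachable: {G} — drop them.
Initial partition by acceptance: {A,C} | {B,D,E,F}.
On input q, block {B,D,E,F} splits into {B,E} and {D,F}.
No further refinement is possible. Final partition (3 blocks): {A,C} | {B,E} | {D,F}.

3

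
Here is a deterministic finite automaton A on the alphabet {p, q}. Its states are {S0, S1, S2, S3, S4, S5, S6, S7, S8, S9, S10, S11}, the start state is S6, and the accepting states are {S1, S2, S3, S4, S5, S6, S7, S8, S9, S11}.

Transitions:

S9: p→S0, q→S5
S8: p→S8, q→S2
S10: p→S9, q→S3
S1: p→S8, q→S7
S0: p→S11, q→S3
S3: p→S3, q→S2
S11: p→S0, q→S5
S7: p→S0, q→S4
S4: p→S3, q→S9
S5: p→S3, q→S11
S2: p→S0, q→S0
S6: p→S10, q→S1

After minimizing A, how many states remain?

5

Every state is reachable, so we keep all 12.
Initial partition by acceptance: {S1,S2,S3,S4,S5,S6,S7,S8,S9,S11} | {S0,S10}.
Split {S1,S2,S3,S4,S5,S6,S7,S8,S9,S11} by δ(·,p) → {S1,S3,S4,S5,S8} and {S2,S6,S7,S9,S11}.
On input q, block {S2,S6,S7,S9,S11} splits into {S6,S7,S9,S11} and {S2}.
On input q, block {S1,S3,S4,S5,S8} splits into {S1,S4,S5} and {S3,S8}.
No further refinement is possible. Final partition (5 blocks): {S1,S4,S5} | {S0,S10} | {S6,S7,S9,S11} | {S2} | {S3,S8}.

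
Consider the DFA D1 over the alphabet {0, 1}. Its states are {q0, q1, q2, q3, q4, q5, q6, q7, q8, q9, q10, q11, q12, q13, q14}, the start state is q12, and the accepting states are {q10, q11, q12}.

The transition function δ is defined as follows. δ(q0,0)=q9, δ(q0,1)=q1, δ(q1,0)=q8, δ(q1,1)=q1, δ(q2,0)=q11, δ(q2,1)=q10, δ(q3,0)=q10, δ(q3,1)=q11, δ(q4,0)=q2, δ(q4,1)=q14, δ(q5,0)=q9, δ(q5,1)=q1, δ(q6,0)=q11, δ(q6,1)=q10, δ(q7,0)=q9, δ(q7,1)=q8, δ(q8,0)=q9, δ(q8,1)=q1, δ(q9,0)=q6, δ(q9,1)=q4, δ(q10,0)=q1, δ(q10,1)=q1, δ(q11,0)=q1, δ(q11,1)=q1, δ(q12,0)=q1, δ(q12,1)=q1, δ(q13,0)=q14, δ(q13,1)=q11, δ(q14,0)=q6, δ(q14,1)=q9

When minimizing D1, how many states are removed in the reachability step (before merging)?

5

Starting at q12 and following transitions, the reachable set is {q1, q2, q4, q6, q8, q9, q10, q11, q12, q14}. That leaves q0, q3, q5, q7, q13 unreachable — 5 in total.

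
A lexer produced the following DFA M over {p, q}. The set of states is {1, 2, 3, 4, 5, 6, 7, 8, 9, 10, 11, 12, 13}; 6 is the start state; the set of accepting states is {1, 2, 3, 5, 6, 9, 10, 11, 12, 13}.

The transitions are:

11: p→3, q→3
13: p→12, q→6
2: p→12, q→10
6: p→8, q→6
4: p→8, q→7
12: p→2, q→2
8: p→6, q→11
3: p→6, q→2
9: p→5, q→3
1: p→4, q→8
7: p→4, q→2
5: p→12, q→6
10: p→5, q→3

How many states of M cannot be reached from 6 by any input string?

No path from 6 leads to 1, 4, 7, 9, 13; the other 8 states are all reachable.

5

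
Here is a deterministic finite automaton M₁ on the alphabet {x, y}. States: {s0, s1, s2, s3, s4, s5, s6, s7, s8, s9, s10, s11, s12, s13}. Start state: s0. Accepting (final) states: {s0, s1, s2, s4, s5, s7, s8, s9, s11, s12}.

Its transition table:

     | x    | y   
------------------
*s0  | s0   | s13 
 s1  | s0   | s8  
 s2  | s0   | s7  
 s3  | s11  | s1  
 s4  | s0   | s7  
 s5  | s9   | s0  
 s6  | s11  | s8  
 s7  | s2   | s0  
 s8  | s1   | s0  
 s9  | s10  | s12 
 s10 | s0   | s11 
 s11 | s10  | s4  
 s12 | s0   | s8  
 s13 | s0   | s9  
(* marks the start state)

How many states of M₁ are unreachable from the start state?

BFS from s0 reaches {s0, s1, s2, s4, s7, s8, s9, s10, s11, s12, s13}; the 3 state(s) s3, s5, s6 are never visited.

3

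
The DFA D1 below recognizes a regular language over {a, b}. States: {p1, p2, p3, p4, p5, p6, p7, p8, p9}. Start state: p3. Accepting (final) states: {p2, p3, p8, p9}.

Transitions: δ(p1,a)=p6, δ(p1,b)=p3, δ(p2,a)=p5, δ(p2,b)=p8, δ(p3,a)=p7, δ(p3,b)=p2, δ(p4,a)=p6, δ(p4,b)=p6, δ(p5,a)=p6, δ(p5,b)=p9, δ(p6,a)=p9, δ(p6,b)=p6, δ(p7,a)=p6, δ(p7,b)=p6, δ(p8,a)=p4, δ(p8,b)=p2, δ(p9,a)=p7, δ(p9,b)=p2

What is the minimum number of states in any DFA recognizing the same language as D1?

States {p1} cannot be reached from the start state, so discard them.
Initial partition by acceptance: {p2,p3,p8,p9} | {p4,p5,p6,p7}.
On input a, block {p4,p5,p6,p7} splits into {p4,p5,p7} and {p6}.
On input b, block {p4,p5,p7} splits into {p4,p7} and {p5}.
Refine {p2,p3,p8,p9} on symbol a: members go to different blocks, giving {p3,p8,p9} and {p2}.
Stable partition: {p3,p8,p9} | {p4,p7} | {p6} | {p5} | {p2} — 5 equivalence classes.

5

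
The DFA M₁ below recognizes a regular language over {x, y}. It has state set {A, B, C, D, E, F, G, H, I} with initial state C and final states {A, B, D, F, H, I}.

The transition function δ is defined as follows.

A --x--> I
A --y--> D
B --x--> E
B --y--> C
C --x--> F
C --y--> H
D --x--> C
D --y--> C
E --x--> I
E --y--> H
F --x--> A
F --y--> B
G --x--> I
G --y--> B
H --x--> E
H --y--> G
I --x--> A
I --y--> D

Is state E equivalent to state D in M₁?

No

All states are reachable from the start state.
Start with accepting vs non-accepting: {A,B,D,F,H,I} | {C,E,G}.
Refine {A,B,D,F,H,I} on symbol x: members go to different blocks, giving {A,F,I} and {B,D,H}.
No further refinement is possible. Final partition (3 blocks): {A,F,I} | {C,E,G} | {B,D,H}.
E and D end up in different blocks, so they are distinguishable. For instance, the string 'ε' is accepted from only D.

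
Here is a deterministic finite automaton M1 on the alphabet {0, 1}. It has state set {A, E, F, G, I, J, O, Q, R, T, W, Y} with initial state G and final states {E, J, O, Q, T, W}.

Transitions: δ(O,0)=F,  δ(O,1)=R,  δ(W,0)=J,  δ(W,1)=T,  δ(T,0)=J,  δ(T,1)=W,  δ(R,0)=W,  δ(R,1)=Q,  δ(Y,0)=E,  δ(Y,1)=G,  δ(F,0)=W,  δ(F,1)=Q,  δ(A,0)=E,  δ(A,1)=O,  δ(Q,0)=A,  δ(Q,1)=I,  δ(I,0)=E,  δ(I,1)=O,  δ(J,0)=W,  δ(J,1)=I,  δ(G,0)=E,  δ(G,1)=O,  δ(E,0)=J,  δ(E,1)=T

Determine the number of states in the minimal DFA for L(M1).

Reachable states from the start: {A,E,F,G,I,J,O,Q,R,T,W}. Unreachable: {Y} — drop them.
Initial partition by acceptance: {E,J,O,Q,T,W} | {A,F,G,I,R}.
Refine {E,J,O,Q,T,W} on symbol 0: members go to different blocks, giving {E,J,T,W} and {O,Q}.
Refine {E,J,T,W} on symbol 1: members go to different blocks, giving {E,T,W} and {J}.
The partition is now stable with 4 blocks: {E,T,W} | {A,F,G,I,R} | {O,Q} | {J}.

4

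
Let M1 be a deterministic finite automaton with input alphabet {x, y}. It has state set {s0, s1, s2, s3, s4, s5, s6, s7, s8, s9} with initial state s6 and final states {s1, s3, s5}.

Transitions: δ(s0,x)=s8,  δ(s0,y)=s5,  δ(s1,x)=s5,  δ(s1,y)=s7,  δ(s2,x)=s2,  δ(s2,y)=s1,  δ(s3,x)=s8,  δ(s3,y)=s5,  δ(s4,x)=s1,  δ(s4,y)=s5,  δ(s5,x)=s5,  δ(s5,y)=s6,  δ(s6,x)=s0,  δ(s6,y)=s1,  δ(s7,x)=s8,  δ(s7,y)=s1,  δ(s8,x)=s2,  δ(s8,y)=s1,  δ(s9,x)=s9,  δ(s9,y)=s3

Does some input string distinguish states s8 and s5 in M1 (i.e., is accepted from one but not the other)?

Yes

First remove the unreachable states {s3,s4,s9}; 7 states remain.
P0 = {s1,s5} | {s0,s2,s6,s7,s8}.
Stable partition: {s1,s5} | {s0,s2,s6,s7,s8} — 2 equivalence classes.
s8 and s5 end up in different blocks, so they are distinguishable. For instance, the string 'ε' is accepted from only s5.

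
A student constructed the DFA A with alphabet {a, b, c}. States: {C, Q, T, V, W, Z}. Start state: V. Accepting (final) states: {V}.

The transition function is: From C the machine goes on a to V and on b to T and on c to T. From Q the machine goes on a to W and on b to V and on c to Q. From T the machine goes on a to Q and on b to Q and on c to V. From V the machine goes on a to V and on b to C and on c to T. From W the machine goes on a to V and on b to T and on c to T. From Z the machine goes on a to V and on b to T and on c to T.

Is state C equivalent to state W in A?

Yes

First remove the unreachable states {Z}; 5 states remain.
P0 = {V} | {C,Q,T,W}.
Refine {C,Q,T,W} on symbol a: members go to different blocks, giving {Q,T} and {C,W}.
Refine {Q,T} on symbol a: members go to different blocks, giving {Q} and {T}.
The partition is now stable with 4 blocks: {V} | {Q} | {C,W} | {T}.
C and W lie in the same block of the stable partition, so they are equivalent — no string distinguishes them.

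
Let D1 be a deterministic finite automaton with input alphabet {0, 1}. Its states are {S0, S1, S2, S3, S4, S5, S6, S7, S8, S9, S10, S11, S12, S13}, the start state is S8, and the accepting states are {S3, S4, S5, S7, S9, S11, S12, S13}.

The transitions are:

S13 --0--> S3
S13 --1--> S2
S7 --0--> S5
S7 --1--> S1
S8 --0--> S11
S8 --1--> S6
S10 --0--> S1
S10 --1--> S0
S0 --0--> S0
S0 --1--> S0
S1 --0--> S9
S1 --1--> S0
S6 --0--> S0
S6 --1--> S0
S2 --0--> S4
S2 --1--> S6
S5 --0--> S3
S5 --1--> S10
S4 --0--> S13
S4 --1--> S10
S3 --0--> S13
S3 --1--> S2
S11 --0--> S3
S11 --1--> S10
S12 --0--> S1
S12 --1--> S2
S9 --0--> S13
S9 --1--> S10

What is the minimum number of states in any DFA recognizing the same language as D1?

States {S5,S7,S12} cannot be reached from the start state, so discard them.
Start with accepting vs non-accepting: {S3,S4,S9,S11,S13} | {S0,S1,S2,S6,S8,S10}.
On input 0, block {S0,S1,S2,S6,S8,S10} splits into {S0,S6,S10} and {S1,S2,S8}.
Refine {S3,S4,S9,S11,S13} on symbol 1: members go to different blocks, giving {S4,S9,S11} and {S3,S13}.
Refine {S0,S6,S10} on symbol 0: members go to different blocks, giving {S0,S6} and {S10}.
No further refinement is possible. Final partition (5 blocks): {S4,S9,S11} | {S0,S6} | {S1,S2,S8} | {S3,S13} | {S10}.

5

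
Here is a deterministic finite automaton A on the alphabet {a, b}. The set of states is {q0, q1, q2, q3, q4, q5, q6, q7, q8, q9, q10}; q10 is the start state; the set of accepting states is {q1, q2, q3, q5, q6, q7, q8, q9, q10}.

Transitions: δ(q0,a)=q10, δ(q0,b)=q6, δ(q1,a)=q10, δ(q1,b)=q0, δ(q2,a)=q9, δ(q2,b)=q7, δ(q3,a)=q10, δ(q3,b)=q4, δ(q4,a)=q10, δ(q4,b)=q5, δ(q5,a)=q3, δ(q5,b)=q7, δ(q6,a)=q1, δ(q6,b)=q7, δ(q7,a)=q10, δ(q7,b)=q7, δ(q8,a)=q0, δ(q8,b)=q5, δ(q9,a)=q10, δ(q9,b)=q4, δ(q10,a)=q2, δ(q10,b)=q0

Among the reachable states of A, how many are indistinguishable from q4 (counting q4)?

2

First remove the unreachable states {q8}; 10 states remain.
Initial partition by acceptance: {q1,q2,q3,q5,q6,q7,q9,q10} | {q0,q4}.
Refine {q1,q2,q3,q5,q6,q7,q9,q10} on symbol b: members go to different blocks, giving {q1,q3,q9,q10} and {q2,q5,q6,q7}.
Refine {q1,q3,q9,q10} on symbol a: members go to different blocks, giving {q1,q3,q9} and {q10}.
On input a, block {q2,q5,q6,q7} splits into {q2,q5,q6} and {q7}.
Stable partition: {q1,q3,q9} | {q0,q4} | {q2,q5,q6} | {q10} | {q7} — 5 equivalence classes.
State q4 belongs to the block {q0,q4}, which has 2 states.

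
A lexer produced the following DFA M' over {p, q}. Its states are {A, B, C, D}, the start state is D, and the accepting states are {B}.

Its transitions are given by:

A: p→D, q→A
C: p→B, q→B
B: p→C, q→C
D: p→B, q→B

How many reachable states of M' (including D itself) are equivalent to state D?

First remove the unreachable states {A}; 3 states remain.
Initial partition by acceptance: {B} | {C,D}.
Stable partition: {B} | {C,D} — 2 equivalence classes.
The equivalence class containing D is {C,D}, of size 2.

2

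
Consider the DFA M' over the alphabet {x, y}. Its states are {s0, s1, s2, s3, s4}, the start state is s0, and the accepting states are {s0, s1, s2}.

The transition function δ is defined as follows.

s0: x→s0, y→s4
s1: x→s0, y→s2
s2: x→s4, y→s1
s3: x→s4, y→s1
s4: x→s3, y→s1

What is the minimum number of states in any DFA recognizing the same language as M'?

4

P0 = {s0,s1,s2} | {s3,s4}.
On input x, block {s0,s1,s2} splits into {s0,s1} and {s2}.
Refine {s0,s1} on symbol y: members go to different blocks, giving {s0} and {s1}.
No further refinement is possible. Final partition (4 blocks): {s0} | {s3,s4} | {s2} | {s1}.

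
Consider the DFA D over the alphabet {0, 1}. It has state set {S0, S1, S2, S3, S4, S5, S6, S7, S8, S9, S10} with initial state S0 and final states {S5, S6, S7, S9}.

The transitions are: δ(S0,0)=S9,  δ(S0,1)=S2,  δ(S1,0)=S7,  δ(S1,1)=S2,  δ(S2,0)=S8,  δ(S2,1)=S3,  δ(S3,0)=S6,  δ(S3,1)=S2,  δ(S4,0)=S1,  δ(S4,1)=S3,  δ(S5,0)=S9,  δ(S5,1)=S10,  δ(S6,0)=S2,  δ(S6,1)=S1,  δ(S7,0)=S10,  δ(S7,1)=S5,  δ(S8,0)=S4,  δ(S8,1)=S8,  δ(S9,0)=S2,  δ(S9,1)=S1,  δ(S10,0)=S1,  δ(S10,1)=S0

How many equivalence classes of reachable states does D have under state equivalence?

8

Start with accepting vs non-accepting: {S5,S6,S7,S9} | {S0,S1,S2,S3,S4,S8,S10}.
On input 0, block {S5,S6,S7,S9} splits into {S6,S7,S9} and {S5}.
On input 1, block {S6,S7,S9} splits into {S6,S9} and {S7}.
Split {S0,S1,S2,S3,S4,S8,S10} by δ(·,0) → {S2,S4,S8,S10} and {S0,S3} and {S1}.
On input 0, block {S2,S4,S8,S10} splits into {S2,S8} and {S4,S10}.
On input 0, block {S2,S8} splits into {S2} and {S8}.
Stable partition: {S6,S9} | {S2} | {S5} | {S7} | {S0,S3} | {S1} | {S4,S10} | {S8} — 8 equivalence classes.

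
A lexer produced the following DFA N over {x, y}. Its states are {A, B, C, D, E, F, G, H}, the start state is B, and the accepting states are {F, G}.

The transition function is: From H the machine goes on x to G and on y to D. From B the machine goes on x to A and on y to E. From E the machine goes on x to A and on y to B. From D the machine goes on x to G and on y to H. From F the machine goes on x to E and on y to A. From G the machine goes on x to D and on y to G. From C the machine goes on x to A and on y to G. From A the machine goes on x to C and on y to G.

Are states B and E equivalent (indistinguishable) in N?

Yes

First remove the unreachable states {F}; 7 states remain.
Start with accepting vs non-accepting: {G} | {A,B,C,D,E,H}.
On input x, block {A,B,C,D,E,H} splits into {A,B,C,E} and {D,H}.
On input y, block {A,B,C,E} splits into {A,C} and {B,E}.
The partition is now stable with 4 blocks: {G} | {A,C} | {D,H} | {B,E}.
B and E lie in the same block of the stable partition, so they are equivalent — no string distinguishes them.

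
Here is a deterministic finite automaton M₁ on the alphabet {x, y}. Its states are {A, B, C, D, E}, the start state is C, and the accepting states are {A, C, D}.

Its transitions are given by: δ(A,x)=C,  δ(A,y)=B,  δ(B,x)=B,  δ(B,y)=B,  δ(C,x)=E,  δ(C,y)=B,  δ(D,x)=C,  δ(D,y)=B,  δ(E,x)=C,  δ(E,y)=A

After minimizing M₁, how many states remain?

States {D} cannot be reached from the start state, so discard them.
Initial partition by acceptance: {A,C} | {B,E}.
Split {A,C} by δ(·,x) → {A} and {C}.
Refine {B,E} on symbol x: members go to different blocks, giving {B} and {E}.
The partition is now stable with 4 blocks: {A} | {B} | {C} | {E}.

4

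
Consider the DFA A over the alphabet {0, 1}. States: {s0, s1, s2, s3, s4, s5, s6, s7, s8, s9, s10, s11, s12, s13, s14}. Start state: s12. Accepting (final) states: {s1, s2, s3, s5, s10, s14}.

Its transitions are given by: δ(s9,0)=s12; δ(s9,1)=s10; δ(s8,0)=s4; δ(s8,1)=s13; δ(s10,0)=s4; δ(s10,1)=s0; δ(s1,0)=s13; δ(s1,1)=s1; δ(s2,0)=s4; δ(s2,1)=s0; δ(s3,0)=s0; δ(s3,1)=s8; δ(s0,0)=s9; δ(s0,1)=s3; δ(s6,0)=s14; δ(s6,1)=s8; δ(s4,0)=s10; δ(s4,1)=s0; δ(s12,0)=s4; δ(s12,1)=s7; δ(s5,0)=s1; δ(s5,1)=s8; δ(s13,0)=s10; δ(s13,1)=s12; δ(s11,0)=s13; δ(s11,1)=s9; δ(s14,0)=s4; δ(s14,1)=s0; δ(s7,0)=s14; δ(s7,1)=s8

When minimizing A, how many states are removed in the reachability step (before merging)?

BFS from s12 reaches {s0, s3, s4, s7, s8, s9, s10, s12, s13, s14}; the 5 state(s) s1, s2, s5, s6, s11 are never visited.

5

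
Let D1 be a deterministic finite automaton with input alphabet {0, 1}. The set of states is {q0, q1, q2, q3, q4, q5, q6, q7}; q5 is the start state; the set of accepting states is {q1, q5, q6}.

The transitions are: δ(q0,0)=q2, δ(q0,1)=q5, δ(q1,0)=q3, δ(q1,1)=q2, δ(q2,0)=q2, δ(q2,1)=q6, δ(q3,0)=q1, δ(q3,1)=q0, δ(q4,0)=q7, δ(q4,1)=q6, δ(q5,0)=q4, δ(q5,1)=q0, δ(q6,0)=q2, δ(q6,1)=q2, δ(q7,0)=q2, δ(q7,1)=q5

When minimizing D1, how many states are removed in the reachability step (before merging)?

2

Starting at q5 and following transitions, the reachable set is {q0, q2, q4, q5, q6, q7}. That leaves q1, q3 unreachable — 2 in total.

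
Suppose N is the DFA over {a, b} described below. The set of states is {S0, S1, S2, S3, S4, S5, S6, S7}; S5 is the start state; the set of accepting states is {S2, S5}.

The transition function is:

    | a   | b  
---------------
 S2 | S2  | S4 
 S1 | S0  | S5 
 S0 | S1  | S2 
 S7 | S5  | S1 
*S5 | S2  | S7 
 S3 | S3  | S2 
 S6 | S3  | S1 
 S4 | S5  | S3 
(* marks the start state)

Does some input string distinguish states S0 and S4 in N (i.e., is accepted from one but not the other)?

Yes

Reachable states from the start: {S0,S1,S2,S3,S4,S5,S7}. Unreachable: {S6} — drop them.
Initial partition by acceptance: {S2,S5} | {S0,S1,S3,S4,S7}.
On input a, block {S0,S1,S3,S4,S7} splits into {S0,S1,S3} and {S4,S7}.
Stable partition: {S2,S5} | {S0,S1,S3} | {S4,S7} — 3 equivalence classes.
S0 and S4 end up in different blocks, so they are distinguishable. For instance, the string 'a' is accepted from only S4.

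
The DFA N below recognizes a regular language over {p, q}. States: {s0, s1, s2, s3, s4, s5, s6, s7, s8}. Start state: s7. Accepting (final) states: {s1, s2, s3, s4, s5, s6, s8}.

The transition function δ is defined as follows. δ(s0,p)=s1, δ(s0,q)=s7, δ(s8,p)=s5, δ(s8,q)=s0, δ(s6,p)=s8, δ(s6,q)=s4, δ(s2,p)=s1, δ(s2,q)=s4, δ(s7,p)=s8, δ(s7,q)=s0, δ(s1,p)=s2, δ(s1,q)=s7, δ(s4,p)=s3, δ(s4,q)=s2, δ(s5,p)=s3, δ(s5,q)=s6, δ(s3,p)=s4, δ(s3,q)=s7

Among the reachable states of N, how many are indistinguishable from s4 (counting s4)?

All states are reachable from the start state.
P0 = {s1,s2,s3,s4,s5,s6,s8} | {s0,s7}.
Refine {s1,s2,s3,s4,s5,s6,s8} on symbol q: members go to different blocks, giving {s2,s4,s5,s6} and {s1,s3,s8}.
No further refinement is possible. Final partition (3 blocks): {s2,s4,s5,s6} | {s0,s7} | {s1,s3,s8}.
State s4 belongs to the block {s2,s4,s5,s6}, which has 4 states.

4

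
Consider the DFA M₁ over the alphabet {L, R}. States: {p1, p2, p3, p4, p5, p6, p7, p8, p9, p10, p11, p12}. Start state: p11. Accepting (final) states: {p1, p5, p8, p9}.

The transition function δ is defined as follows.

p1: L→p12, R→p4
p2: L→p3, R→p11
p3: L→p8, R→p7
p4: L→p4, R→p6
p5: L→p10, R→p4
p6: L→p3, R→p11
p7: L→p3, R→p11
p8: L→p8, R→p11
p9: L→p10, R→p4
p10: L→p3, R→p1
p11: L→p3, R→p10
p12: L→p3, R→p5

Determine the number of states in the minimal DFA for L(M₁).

7

First remove the unreachable states {p2,p9}; 10 states remain.
P0 = {p1,p5,p8} | {p3,p4,p6,p7,p10,p11,p12}.
Refine {p1,p5,p8} on symbol L: members go to different blocks, giving {p1,p5} and {p8}.
On input L, block {p3,p4,p6,p7,p10,p11,p12} splits into {p4,p6,p7,p10,p11,p12} and {p3}.
On input L, block {p4,p6,p7,p10,p11,p12} splits into {p6,p7,p10,p11,p12} and {p4}.
On input R, block {p6,p7,p10,p11,p12} splits into {p6,p7,p11} and {p10,p12}.
On input R, block {p6,p7,p11} splits into {p6,p7} and {p11}.
The partition is now stable with 7 blocks: {p1,p5} | {p6,p7} | {p8} | {p3} | {p4} | {p10,p12} | {p11}.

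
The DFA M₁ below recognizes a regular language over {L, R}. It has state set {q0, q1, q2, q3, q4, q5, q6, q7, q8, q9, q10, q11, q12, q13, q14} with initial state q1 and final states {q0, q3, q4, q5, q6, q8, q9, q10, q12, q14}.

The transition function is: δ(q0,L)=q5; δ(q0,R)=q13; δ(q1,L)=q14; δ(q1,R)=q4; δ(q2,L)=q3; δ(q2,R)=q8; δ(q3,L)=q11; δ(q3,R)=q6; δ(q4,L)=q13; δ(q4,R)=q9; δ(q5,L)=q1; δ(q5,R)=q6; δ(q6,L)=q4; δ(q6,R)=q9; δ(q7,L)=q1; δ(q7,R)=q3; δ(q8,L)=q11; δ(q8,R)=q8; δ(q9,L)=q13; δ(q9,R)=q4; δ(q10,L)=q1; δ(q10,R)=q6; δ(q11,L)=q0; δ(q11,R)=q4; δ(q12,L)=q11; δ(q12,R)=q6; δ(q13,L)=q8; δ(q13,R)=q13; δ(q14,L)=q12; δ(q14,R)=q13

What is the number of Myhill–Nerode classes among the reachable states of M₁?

7

States {q2,q3,q7,q10} cannot be reached from the start state, so discard them.
Start with accepting vs non-accepting: {q0,q4,q5,q6,q8,q9,q12,q14} | {q1,q11,q13}.
On input L, block {q0,q4,q5,q6,q8,q9,q12,q14} splits into {q4,q5,q8,q9,q12} and {q0,q6,q14}.
Refine {q4,q5,q8,q9,q12} on symbol R: members go to different blocks, giving {q4,q8,q9} and {q5,q12}.
Refine {q1,q11,q13} on symbol L: members go to different blocks, giving {q1,q11} and {q13}.
Refine {q4,q8,q9} on symbol L: members go to different blocks, giving {q4,q9} and {q8}.
Refine {q0,q6,q14} on symbol L: members go to different blocks, giving {q0,q14} and {q6}.
The partition is now stable with 7 blocks: {q4,q9} | {q1,q11} | {q0,q14} | {q5,q12} | {q13} | {q8} | {q6}.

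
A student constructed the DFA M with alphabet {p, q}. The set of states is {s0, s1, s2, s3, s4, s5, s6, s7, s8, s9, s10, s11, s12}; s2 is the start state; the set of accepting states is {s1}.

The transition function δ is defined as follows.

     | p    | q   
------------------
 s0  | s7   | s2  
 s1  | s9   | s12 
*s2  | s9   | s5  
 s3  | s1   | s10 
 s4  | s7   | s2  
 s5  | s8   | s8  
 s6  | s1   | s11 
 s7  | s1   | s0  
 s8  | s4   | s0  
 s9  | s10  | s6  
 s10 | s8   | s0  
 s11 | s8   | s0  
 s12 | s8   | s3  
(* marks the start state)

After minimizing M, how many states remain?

10

Every state is reachable, so we keep all 13.
Start with accepting vs non-accepting: {s1} | {s0,s2,s3,s4,s5,s6,s7,s8,s9,s10,s11,s12}.
Split {s0,s2,s3,s4,s5,s6,s7,s8,s9,s10,s11,s12} by δ(·,p) → {s0,s2,s4,s5,s8,s9,s10,s11,s12} and {s3,s6,s7}.
On input p, block {s0,s2,s4,s5,s8,s9,s10,s11,s12} splits into {s2,s5,s8,s9,s10,s11,s12} and {s0,s4}.
Split {s2,s5,s8,s9,s10,s11,s12} by δ(·,p) → {s2,s5,s9,s10,s11,s12} and {s8}.
Refine {s2,s5,s9,s10,s11,s12} on symbol p: members go to different blocks, giving {s5,s10,s11,s12} and {s2,s9}.
On input q, block {s5,s10,s11,s12} splits into {s10,s11} and {s5} and {s12}.
Refine {s3,s6,s7} on symbol q: members go to different blocks, giving {s3,s6} and {s7}.
On input p, block {s2,s9} splits into {s2} and {s9}.
The partition is now stable with 10 blocks: {s1} | {s10,s11} | {s3,s6} | {s0,s4} | {s8} | {s2} | {s5} | {s12} | {s7} | {s9}.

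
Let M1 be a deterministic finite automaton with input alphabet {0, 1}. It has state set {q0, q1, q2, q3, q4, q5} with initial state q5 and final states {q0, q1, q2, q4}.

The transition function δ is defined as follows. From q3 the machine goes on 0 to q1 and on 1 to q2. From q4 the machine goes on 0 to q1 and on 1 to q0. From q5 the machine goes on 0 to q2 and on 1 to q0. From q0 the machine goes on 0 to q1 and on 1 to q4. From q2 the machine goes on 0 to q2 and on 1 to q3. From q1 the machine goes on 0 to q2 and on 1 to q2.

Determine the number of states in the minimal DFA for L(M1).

Initial partition by acceptance: {q0,q1,q2,q4} | {q3,q5}.
On input 1, block {q0,q1,q2,q4} splits into {q0,q1,q4} and {q2}.
Refine {q0,q1,q4} on symbol 0: members go to different blocks, giving {q0,q4} and {q1}.
Split {q3,q5} by δ(·,0) → {q3} and {q5}.
The partition is now stable with 5 blocks: {q0,q4} | {q3} | {q2} | {q1} | {q5}.

5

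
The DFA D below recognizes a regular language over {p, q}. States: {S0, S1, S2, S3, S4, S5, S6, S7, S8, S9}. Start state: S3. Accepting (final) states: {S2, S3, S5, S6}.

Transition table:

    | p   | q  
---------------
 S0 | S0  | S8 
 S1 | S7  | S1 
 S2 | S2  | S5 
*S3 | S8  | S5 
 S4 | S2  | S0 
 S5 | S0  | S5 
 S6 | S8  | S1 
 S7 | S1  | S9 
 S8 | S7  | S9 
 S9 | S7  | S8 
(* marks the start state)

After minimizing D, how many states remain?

First remove the unreachable states {S2,S4,S6}; 7 states remain.
P0 = {S3,S5} | {S0,S1,S7,S8,S9}.
No further refinement is possible. Final partition (2 blocks): {S3,S5} | {S0,S1,S7,S8,S9}.

2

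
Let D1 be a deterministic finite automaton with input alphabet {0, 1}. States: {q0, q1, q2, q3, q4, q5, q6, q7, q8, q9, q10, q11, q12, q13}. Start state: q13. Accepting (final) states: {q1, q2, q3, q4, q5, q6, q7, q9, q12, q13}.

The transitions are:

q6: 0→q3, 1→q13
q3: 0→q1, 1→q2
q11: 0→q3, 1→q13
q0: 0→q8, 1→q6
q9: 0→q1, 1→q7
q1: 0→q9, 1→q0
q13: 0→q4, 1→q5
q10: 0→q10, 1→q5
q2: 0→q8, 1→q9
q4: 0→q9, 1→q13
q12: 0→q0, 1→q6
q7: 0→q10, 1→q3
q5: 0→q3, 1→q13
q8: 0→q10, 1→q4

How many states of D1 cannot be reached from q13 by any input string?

BFS from q13 reaches {q0, q1, q2, q3, q4, q5, q6, q7, q8, q9, q10, q13}; the 2 state(s) q11, q12 are never visited.

2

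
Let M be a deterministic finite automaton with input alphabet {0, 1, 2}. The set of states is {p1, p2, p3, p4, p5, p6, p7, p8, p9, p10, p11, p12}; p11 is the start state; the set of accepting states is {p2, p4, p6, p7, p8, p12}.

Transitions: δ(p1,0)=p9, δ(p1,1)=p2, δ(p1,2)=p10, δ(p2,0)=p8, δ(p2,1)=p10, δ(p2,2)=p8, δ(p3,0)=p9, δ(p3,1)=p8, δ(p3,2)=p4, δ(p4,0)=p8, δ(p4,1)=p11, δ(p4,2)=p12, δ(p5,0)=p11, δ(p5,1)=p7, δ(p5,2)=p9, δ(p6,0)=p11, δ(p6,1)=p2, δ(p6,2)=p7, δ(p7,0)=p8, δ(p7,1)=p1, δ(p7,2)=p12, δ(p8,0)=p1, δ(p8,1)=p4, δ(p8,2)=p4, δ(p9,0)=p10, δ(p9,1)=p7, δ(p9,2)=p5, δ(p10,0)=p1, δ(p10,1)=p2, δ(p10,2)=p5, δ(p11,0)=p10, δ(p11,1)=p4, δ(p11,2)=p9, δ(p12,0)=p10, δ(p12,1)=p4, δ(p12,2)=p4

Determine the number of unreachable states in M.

2

Starting at p11 and following transitions, the reachable set is {p1, p2, p4, p5, p7, p8, p9, p10, p11, p12}. That leaves p3, p6 unreachable — 2 in total.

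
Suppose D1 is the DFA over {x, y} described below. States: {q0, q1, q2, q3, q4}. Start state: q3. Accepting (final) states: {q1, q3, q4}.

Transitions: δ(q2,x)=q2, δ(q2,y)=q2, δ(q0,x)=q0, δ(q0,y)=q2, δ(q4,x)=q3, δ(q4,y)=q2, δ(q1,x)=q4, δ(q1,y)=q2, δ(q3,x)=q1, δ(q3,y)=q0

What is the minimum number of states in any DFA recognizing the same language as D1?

Every state is reachable, so we keep all 5.
P0 = {q1,q3,q4} | {q0,q2}.
The partition is now stable with 2 blocks: {q1,q3,q4} | {q0,q2}.

2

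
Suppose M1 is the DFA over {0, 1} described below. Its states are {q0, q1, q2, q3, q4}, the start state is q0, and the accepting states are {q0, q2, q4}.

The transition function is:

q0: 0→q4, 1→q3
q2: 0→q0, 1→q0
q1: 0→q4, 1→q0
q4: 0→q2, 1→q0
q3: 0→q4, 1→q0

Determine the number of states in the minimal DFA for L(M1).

4

Reachable states from the start: {q0,q2,q3,q4}. Unreachable: {q1} — drop them.
Initial partition by acceptance: {q0,q2,q4} | {q3}.
On input 1, block {q0,q2,q4} splits into {q2,q4} and {q0}.
Refine {q2,q4} on symbol 0: members go to different blocks, giving {q2} and {q4}.
No further refinement is possible. Final partition (4 blocks): {q2} | {q3} | {q0} | {q4}.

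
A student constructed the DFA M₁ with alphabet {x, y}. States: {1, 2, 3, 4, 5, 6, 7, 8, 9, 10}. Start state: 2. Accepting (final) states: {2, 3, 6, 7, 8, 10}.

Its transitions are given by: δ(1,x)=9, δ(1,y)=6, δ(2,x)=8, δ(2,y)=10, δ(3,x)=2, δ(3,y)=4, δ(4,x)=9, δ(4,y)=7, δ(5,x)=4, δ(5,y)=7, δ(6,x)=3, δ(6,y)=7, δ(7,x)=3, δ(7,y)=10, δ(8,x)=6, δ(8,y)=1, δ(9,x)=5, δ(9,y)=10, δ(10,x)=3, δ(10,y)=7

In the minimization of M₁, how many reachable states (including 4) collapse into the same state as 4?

P0 = {2,3,6,7,8,10} | {1,4,5,9}.
Refine {2,3,6,7,8,10} on symbol y: members go to different blocks, giving {2,6,7,10} and {3,8}.
No further refinement is possible. Final partition (3 blocks): {2,6,7,10} | {1,4,5,9} | {3,8}.
The equivalence class containing 4 is {1,4,5,9}, of size 4.

4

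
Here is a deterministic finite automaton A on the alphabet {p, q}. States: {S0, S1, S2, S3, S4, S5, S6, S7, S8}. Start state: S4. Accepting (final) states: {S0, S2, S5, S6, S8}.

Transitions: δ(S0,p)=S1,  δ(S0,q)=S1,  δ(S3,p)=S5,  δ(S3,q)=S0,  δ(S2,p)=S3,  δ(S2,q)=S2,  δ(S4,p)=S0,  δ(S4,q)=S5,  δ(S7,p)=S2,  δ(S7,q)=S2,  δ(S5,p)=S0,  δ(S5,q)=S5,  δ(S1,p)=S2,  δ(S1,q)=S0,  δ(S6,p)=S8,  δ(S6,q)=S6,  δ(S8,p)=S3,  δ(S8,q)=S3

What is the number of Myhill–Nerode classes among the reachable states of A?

Reachable states from the start: {S0,S1,S2,S3,S4,S5}. Unreachable: {S6,S7,S8} — drop them.
Start with accepting vs non-accepting: {S0,S2,S5} | {S1,S3,S4}.
Refine {S0,S2,S5} on symbol p: members go to different blocks, giving {S0,S2} and {S5}.
Split {S0,S2} by δ(·,q) → {S0} and {S2}.
Refine {S1,S3,S4} on symbol p: members go to different blocks, giving {S1} and {S3} and {S4}.
Stable partition: {S0} | {S1} | {S5} | {S2} | {S3} | {S4} — 6 equivalence classes.

6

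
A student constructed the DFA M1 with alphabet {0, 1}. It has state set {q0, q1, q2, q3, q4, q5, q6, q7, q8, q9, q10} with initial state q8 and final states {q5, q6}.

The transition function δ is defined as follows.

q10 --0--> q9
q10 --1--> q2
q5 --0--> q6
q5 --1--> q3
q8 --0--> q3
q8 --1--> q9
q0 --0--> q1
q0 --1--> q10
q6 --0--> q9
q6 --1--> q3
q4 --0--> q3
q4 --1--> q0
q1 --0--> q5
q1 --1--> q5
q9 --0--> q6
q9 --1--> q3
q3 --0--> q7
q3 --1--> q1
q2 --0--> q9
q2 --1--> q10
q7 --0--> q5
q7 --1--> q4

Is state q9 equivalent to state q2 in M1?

No

Initial partition by acceptance: {q5,q6} | {q0,q1,q2,q3,q4,q7,q8,q9,q10}.
Refine {q5,q6} on symbol 0: members go to different blocks, giving {q5} and {q6}.
On input 0, block {q0,q1,q2,q3,q4,q7,q8,q9,q10} splits into {q0,q2,q3,q4,q8,q10} and {q1,q7} and {q9}.
On input 0, block {q0,q2,q3,q4,q8,q10} splits into {q0,q3} and {q2,q10} and {q4,q8}.
Refine {q0,q3} on symbol 1: members go to different blocks, giving {q0} and {q3}.
Split {q1,q7} by δ(·,1) → {q1} and {q7}.
Refine {q4,q8} on symbol 1: members go to different blocks, giving {q4} and {q8}.
The partition is now stable with 10 blocks: {q5} | {q0} | {q6} | {q1} | {q9} | {q2,q10} | {q4} | {q3} | {q7} | {q8}.
q9 and q2 end up in different blocks, so they are distinguishable. For instance, the string '0' is accepted from only q9.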